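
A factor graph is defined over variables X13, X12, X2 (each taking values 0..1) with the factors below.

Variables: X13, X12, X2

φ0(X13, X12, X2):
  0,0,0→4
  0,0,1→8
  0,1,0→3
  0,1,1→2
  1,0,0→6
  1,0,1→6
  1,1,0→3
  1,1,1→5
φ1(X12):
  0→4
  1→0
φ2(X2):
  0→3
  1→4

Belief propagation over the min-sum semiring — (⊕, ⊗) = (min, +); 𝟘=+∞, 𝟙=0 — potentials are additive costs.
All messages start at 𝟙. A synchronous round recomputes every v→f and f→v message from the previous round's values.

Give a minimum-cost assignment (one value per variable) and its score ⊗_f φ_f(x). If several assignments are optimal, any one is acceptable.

assignment: (X13=0, X12=1, X2=0); score = 6

init: all messages = 𝟙 over 2 values
r1 m[φ0→X13] = [2, 3]
r1 m[φ0→X12] = [4, 2]
r1 m[φ0→X2] = [3, 2]
r1 m[φ1→X12] = [4, 0]
r1 m[φ2→X2] = [3, 4]
r1 m[X13→φ0] = [0, 0]
r1 m[X12→φ0] = [0, 0]
r1 m[X12→φ1] = [0, 0]
r1 m[X2→φ0] = [0, 0]
r1 m[X2→φ2] = [0, 0]
r2 m[φ0→X13] = [2, 3]
r2 m[φ0→X12] = [4, 2]
r2 m[φ0→X2] = [3, 2]
r2 m[φ1→X12] = [4, 0]
r2 m[φ2→X2] = [3, 4]
r2 m[X13→φ0] = [0, 0]
r2 m[X12→φ0] = [4, 0]
r2 m[X12→φ1] = [4, 2]
r2 m[X2→φ0] = [3, 4]
r2 m[X2→φ2] = [3, 2]
r3 m[φ0→X13] = [6, 6]
r3 m[φ0→X12] = [7, 6]
r3 m[φ0→X2] = [3, 2]
r3 m[φ1→X12] = [4, 0]
r3 m[φ2→X2] = [3, 4]
r3 m[X13→φ0] = [0, 0]
r3 m[X12→φ0] = [4, 0]
r3 m[X12→φ1] = [4, 2]
r3 m[X2→φ0] = [3, 4]
r3 m[X2→φ2] = [3, 2]
r4 m[φ0→X13] = [6, 6]
r4 m[φ0→X12] = [7, 6]
r4 m[φ0→X2] = [3, 2]
r4 m[φ1→X12] = [4, 0]
r4 m[φ2→X2] = [3, 4]
r4 m[X13→φ0] = [0, 0]
r4 m[X12→φ0] = [4, 0]
r4 m[X12→φ1] = [7, 6]
r4 m[X2→φ0] = [3, 4]
r4 m[X2→φ2] = [3, 2]
r5 m[φ0→X13] = [6, 6]
r5 m[φ0→X12] = [7, 6]
r5 m[φ0→X2] = [3, 2]
r5 m[φ1→X12] = [4, 0]
r5 m[φ2→X2] = [3, 4]
r5 m[X13→φ0] = [0, 0]
r5 m[X12→φ0] = [4, 0]
r5 m[X12→φ1] = [7, 6]
r5 m[X2→φ0] = [3, 4]
r5 m[X2→φ2] = [3, 2]
fixed point reached at round 5
traceback from X13: (X13=0, X12=1, X2=0), score=6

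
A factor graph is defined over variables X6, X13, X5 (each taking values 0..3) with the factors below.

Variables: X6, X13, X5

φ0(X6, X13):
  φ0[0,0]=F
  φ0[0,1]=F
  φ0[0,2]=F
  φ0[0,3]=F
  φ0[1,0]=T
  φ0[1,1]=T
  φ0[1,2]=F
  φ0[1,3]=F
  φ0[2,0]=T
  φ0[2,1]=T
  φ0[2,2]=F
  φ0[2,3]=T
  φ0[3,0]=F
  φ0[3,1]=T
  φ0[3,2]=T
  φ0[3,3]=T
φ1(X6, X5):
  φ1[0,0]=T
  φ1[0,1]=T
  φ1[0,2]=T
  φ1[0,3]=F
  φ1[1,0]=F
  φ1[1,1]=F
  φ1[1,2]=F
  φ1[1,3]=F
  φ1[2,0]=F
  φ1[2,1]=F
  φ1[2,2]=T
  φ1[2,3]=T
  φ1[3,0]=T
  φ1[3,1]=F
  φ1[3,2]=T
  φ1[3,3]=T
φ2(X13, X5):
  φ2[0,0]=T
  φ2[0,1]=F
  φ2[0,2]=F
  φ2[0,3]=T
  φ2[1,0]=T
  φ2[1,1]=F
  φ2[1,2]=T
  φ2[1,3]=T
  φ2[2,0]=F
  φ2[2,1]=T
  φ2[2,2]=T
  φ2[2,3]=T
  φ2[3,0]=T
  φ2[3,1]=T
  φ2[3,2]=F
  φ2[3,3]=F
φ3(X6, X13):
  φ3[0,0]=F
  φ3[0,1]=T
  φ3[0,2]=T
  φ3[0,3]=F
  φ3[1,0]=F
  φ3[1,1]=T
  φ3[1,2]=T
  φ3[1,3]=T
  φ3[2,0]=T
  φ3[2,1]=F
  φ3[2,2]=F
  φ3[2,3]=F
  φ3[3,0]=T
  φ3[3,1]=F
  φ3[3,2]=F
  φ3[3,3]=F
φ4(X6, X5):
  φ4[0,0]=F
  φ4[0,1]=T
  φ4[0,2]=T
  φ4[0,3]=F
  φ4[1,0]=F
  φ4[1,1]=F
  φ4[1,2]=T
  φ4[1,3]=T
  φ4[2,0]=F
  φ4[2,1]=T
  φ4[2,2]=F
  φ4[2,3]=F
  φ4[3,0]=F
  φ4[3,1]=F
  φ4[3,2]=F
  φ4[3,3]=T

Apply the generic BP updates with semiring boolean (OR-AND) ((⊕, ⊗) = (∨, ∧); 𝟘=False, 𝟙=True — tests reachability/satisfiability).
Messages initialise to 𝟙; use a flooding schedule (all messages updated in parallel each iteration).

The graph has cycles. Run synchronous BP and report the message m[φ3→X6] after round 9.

message @ round 9 = [T, T, F, F]

init: all messages = 𝟙 over 4 values
r1 m[φ0→X6] = [F, T, T, T]
r1 m[φ0→X13] = [T, T, T, T]
r1 m[φ1→X6] = [T, F, T, T]
r1 m[φ1→X5] = [T, T, T, T]
r1 m[φ2→X13] = [T, T, T, T]
r1 m[φ2→X5] = [T, T, T, T]
r1 m[φ3→X6] = [T, T, T, T]
r1 m[φ3→X13] = [T, T, T, T]
r1 m[φ4→X6] = [T, T, T, T]
r1 m[φ4→X5] = [F, T, T, T]
r1 m[X6→φ0] = [T, T, T, T]
r1 m[X6→φ1] = [T, T, T, T]
r1 m[X6→φ3] = [T, T, T, T]
r1 m[X6→φ4] = [T, T, T, T]
r1 m[X13→φ0] = [T, T, T, T]
r1 m[X13→φ2] = [T, T, T, T]
r1 m[X13→φ3] = [T, T, T, T]
r1 m[X5→φ1] = [T, T, T, T]
r1 m[X5→φ2] = [T, T, T, T]
r1 m[X5→φ4] = [T, T, T, T]
r2 m[φ0→X6] = [F, T, T, T]
r2 m[φ0→X13] = [T, T, T, T]
r2 m[φ1→X6] = [T, F, T, T]
r2 m[φ1→X5] = [T, T, T, T]
r2 m[φ2→X13] = [T, T, T, T]
r2 m[φ2→X5] = [T, T, T, T]
r2 m[φ3→X6] = [T, T, T, T]
r2 m[φ3→X13] = [T, T, T, T]
r2 m[φ4→X6] = [T, T, T, T]
r2 m[φ4→X5] = [F, T, T, T]
r2 m[X6→φ0] = [T, F, T, T]
r2 m[X6→φ1] = [F, T, T, T]
r2 m[X6→φ3] = [F, F, T, T]
r2 m[X6→φ4] = [F, F, T, T]
r2 m[X13→φ0] = [T, T, T, T]
r2 m[X13→φ2] = [T, T, T, T]
r2 m[X13→φ3] = [T, T, T, T]
r2 m[X5→φ1] = [F, T, T, T]
r2 m[X5→φ2] = [F, T, T, T]
r2 m[X5→φ4] = [T, T, T, T]
r3 m[φ0→X6] = [F, T, T, T]
r3 m[φ0→X13] = [T, T, T, T]
r3 m[φ1→X6] = [T, F, T, T]
r3 m[φ1→X5] = [T, F, T, T]
r3 m[φ2→X13] = [T, T, T, T]
r3 m[φ2→X5] = [T, T, T, T]
r3 m[φ3→X6] = [T, T, T, T]
r3 m[φ3→X13] = [T, F, F, F]
r3 m[φ4→X6] = [T, T, T, T]
r3 m[φ4→X5] = [F, T, F, T]
r3 m[X6→φ0] = [T, F, T, T]
r3 m[X6→φ1] = [F, T, T, T]
r3 m[X6→φ3] = [F, F, T, T]
r3 m[X6→φ4] = [F, F, T, T]
r3 m[X13→φ0] = [T, T, T, T]
r3 m[X13→φ2] = [T, T, T, T]
r3 m[X13→φ3] = [T, T, T, T]
r3 m[X5→φ1] = [F, T, T, T]
r3 m[X5→φ2] = [F, T, T, T]
r3 m[X5→φ4] = [T, T, T, T]
r4 m[φ0→X6] = [F, T, T, T]
r4 m[φ0→X13] = [T, T, T, T]
r4 m[φ1→X6] = [T, F, T, T]
r4 m[φ1→X5] = [T, F, T, T]
r4 m[φ2→X13] = [T, T, T, T]
r4 m[φ2→X5] = [T, T, T, T]
r4 m[φ3→X6] = [T, T, T, T]
r4 m[φ3→X13] = [T, F, F, F]
r4 m[φ4→X6] = [T, T, T, T]
r4 m[φ4→X5] = [F, T, F, T]
r4 m[X6→φ0] = [T, F, T, T]
r4 m[X6→φ1] = [F, T, T, T]
r4 m[X6→φ3] = [F, F, T, T]
r4 m[X6→φ4] = [F, F, T, T]
r4 m[X13→φ0] = [T, F, F, F]
r4 m[X13→φ2] = [T, F, F, F]
r4 m[X13→φ3] = [T, T, T, T]
r4 m[X5→φ1] = [F, T, F, T]
r4 m[X5→φ2] = [F, F, F, T]
r4 m[X5→φ4] = [T, F, T, T]
r5 m[φ0→X6] = [F, T, T, F]
r5 m[φ0→X13] = [T, T, T, T]
r5 m[φ1→X6] = [T, F, T, T]
r5 m[φ1→X5] = [T, F, T, T]
r5 m[φ2→X13] = [T, T, T, F]
r5 m[φ2→X5] = [T, F, F, T]
r5 m[φ3→X6] = [T, T, T, T]
r5 m[φ3→X13] = [T, F, F, F]
r5 m[φ4→X6] = [T, T, F, T]
r5 m[φ4→X5] = [F, T, F, T]
r5 m[X6→φ0] = [T, F, T, T]
r5 m[X6→φ1] = [F, T, T, T]
r5 m[X6→φ3] = [F, F, T, T]
r5 m[X6→φ4] = [F, F, T, T]
r5 m[X13→φ0] = [T, F, F, F]
r5 m[X13→φ2] = [T, F, F, F]
r5 m[X13→φ3] = [T, T, T, T]
r5 m[X5→φ1] = [F, T, F, T]
r5 m[X5→φ2] = [F, F, F, T]
r5 m[X5→φ4] = [T, F, T, T]
r6 m[φ0→X6] = [F, T, T, F]
r6 m[φ0→X13] = [T, T, T, T]
r6 m[φ1→X6] = [T, F, T, T]
r6 m[φ1→X5] = [T, F, T, T]
r6 m[φ2→X13] = [T, T, T, F]
r6 m[φ2→X5] = [T, F, F, T]
r6 m[φ3→X6] = [T, T, T, T]
r6 m[φ3→X13] = [T, F, F, F]
r6 m[φ4→X6] = [T, T, F, T]
r6 m[φ4→X5] = [F, T, F, T]
r6 m[X6→φ0] = [T, F, F, T]
r6 m[X6→φ1] = [F, T, F, F]
r6 m[X6→φ3] = [F, F, F, F]
r6 m[X6→φ4] = [F, F, T, F]
r6 m[X13→φ0] = [T, F, F, F]
r6 m[X13→φ2] = [T, F, F, F]
r6 m[X13→φ3] = [T, T, T, F]
r6 m[X5→φ1] = [F, F, F, T]
r6 m[X5→φ2] = [F, F, F, T]
r6 m[X5→φ4] = [T, F, F, T]
r7 m[φ0→X6] = [F, T, T, F]
r7 m[φ0→X13] = [F, T, T, T]
r7 m[φ1→X6] = [F, F, T, T]
r7 m[φ1→X5] = [F, F, F, F]
r7 m[φ2→X13] = [T, T, T, F]
r7 m[φ2→X5] = [T, F, F, T]
r7 m[φ3→X6] = [T, T, T, T]
r7 m[φ3→X13] = [F, F, F, F]
r7 m[φ4→X6] = [F, T, F, T]
r7 m[φ4→X5] = [F, T, F, F]
r7 m[X6→φ0] = [T, F, F, T]
r7 m[X6→φ1] = [F, T, F, F]
r7 m[X6→φ3] = [F, F, F, F]
r7 m[X6→φ4] = [F, F, T, F]
r7 m[X13→φ0] = [T, F, F, F]
r7 m[X13→φ2] = [T, F, F, F]
r7 m[X13→φ3] = [T, T, T, F]
r7 m[X5→φ1] = [F, F, F, T]
r7 m[X5→φ2] = [F, F, F, T]
r7 m[X5→φ4] = [T, F, F, T]
r8 m[φ0→X6] = [F, T, T, F]
r8 m[φ0→X13] = [F, T, T, T]
r8 m[φ1→X6] = [F, F, T, T]
r8 m[φ1→X5] = [F, F, F, F]
r8 m[φ2→X13] = [T, T, T, F]
r8 m[φ2→X5] = [T, F, F, T]
r8 m[φ3→X6] = [T, T, T, T]
r8 m[φ3→X13] = [F, F, F, F]
r8 m[φ4→X6] = [F, T, F, T]
r8 m[φ4→X5] = [F, T, F, F]
r8 m[X6→φ0] = [F, F, F, T]
r8 m[X6→φ1] = [F, T, F, F]
r8 m[X6→φ3] = [F, F, F, F]
r8 m[X6→φ4] = [F, F, T, F]
r8 m[X13→φ0] = [F, F, F, F]
r8 m[X13→φ2] = [F, F, F, F]
r8 m[X13→φ3] = [F, T, T, F]
r8 m[X5→φ1] = [F, F, F, F]
r8 m[X5→φ2] = [F, F, F, F]
r8 m[X5→φ4] = [F, F, F, F]
r9 m[φ0→X6] = [F, F, F, F]
r9 m[φ0→X13] = [F, T, T, T]
r9 m[φ1→X6] = [F, F, F, F]
r9 m[φ1→X5] = [F, F, F, F]
r9 m[φ2→X13] = [F, F, F, F]
r9 m[φ2→X5] = [F, F, F, F]
r9 m[φ3→X6] = [T, T, F, F]
r9 m[φ3→X13] = [F, F, F, F]
r9 m[φ4→X6] = [F, F, F, F]
r9 m[φ4→X5] = [F, T, F, F]
r9 m[X6→φ0] = [F, F, F, T]
r9 m[X6→φ1] = [F, T, F, F]
r9 m[X6→φ3] = [F, F, F, F]
r9 m[X6→φ4] = [F, F, T, F]
r9 m[X13→φ0] = [F, F, F, F]
r9 m[X13→φ2] = [F, F, F, F]
r9 m[X13→φ3] = [F, T, T, F]
r9 m[X5→φ1] = [F, F, F, F]
r9 m[X5→φ2] = [F, F, F, F]
r9 m[X5→φ4] = [F, F, F, F]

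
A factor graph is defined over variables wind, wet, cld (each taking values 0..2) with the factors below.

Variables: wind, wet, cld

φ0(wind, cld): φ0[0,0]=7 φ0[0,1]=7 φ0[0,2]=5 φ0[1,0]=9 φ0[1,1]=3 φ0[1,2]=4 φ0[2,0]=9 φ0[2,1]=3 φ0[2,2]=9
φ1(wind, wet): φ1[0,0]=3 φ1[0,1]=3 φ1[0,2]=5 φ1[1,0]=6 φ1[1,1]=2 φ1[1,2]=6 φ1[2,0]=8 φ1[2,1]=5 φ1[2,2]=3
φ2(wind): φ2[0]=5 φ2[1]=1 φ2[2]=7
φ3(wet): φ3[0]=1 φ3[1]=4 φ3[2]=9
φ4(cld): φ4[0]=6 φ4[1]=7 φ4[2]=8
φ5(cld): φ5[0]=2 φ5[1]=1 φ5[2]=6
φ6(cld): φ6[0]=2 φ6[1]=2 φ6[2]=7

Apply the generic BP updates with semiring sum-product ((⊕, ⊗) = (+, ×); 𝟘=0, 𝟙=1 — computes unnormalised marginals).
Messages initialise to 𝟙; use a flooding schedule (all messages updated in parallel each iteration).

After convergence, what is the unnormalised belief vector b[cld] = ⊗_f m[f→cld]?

init: all messages = 𝟙 over 3 values
r1 m[φ0→wind] = [19, 16, 21]
r1 m[φ0→cld] = [25, 13, 18]
r1 m[φ1→wind] = [11, 14, 16]
r1 m[φ1→wet] = [17, 10, 14]
r1 m[φ2→wind] = [5, 1, 7]
r1 m[φ3→wet] = [1, 4, 9]
r1 m[φ4→cld] = [6, 7, 8]
r1 m[φ5→cld] = [2, 1, 6]
r1 m[φ6→cld] = [2, 2, 7]
r1 m[wind→φ0] = [1, 1, 1]
r1 m[wind→φ1] = [1, 1, 1]
r1 m[wind→φ2] = [1, 1, 1]
r1 m[wet→φ1] = [1, 1, 1]
r1 m[wet→φ3] = [1, 1, 1]
r1 m[cld→φ0] = [1, 1, 1]
r1 m[cld→φ4] = [1, 1, 1]
r1 m[cld→φ5] = [1, 1, 1]
r1 m[cld→φ6] = [1, 1, 1]
r2 m[φ0→wind] = [19, 16, 21]
r2 m[φ0→cld] = [25, 13, 18]
r2 m[φ1→wind] = [11, 14, 16]
r2 m[φ1→wet] = [17, 10, 14]
r2 m[φ2→wind] = [5, 1, 7]
r2 m[φ3→wet] = [1, 4, 9]
r2 m[φ4→cld] = [6, 7, 8]
r2 m[φ5→cld] = [2, 1, 6]
r2 m[φ6→cld] = [2, 2, 7]
r2 m[wind→φ0] = [55, 14, 112]
r2 m[wind→φ1] = [95, 16, 147]
r2 m[wind→φ2] = [209, 224, 336]
r2 m[wet→φ1] = [1, 4, 9]
r2 m[wet→φ3] = [17, 10, 14]
r2 m[cld→φ0] = [24, 14, 336]
r2 m[cld→φ4] = [100, 26, 756]
r2 m[cld→φ5] = [300, 182, 1008]
r2 m[cld→φ6] = [300, 91, 864]
r3 m[φ0→wind] = [1946, 1602, 3282]
r3 m[φ0→cld] = [1519, 763, 1339]
r3 m[φ1→wind] = [60, 68, 55]
r3 m[φ1→wet] = [1557, 1052, 1012]
r3 m[φ2→wind] = [5, 1, 7]
r3 m[φ3→wet] = [1, 4, 9]
r3 m[φ4→cld] = [6, 7, 8]
r3 m[φ5→cld] = [2, 1, 6]
r3 m[φ6→cld] = [2, 2, 7]
r3 m[wind→φ0] = [55, 14, 112]
r3 m[wind→φ1] = [95, 16, 147]
r3 m[wind→φ2] = [209, 224, 336]
r3 m[wet→φ1] = [1, 4, 9]
r3 m[wet→φ3] = [17, 10, 14]
r3 m[cld→φ0] = [24, 14, 336]
r3 m[cld→φ4] = [100, 26, 756]
r3 m[cld→φ5] = [300, 182, 1008]
r3 m[cld→φ6] = [300, 91, 864]
r4 m[φ0→wind] = [1946, 1602, 3282]
r4 m[φ0→cld] = [1519, 763, 1339]
r4 m[φ1→wind] = [60, 68, 55]
r4 m[φ1→wet] = [1557, 1052, 1012]
r4 m[φ2→wind] = [5, 1, 7]
r4 m[φ3→wet] = [1, 4, 9]
r4 m[φ4→cld] = [6, 7, 8]
r4 m[φ5→cld] = [2, 1, 6]
r4 m[φ6→cld] = [2, 2, 7]
r4 m[wind→φ0] = [300, 68, 385]
r4 m[wind→φ1] = [9730, 1602, 22974]
r4 m[wind→φ2] = [116760, 108936, 180510]
r4 m[wet→φ1] = [1, 4, 9]
r4 m[wet→φ3] = [1557, 1052, 1012]
r4 m[cld→φ0] = [24, 14, 336]
r4 m[cld→φ4] = [6076, 1526, 56238]
r4 m[cld→φ5] = [18228, 10682, 74984]
r4 m[cld→φ6] = [18228, 5341, 64272]
r5 m[φ0→wind] = [1946, 1602, 3282]
r5 m[φ0→cld] = [6177, 3459, 5237]
r5 m[φ1→wind] = [60, 68, 55]
r5 m[φ1→wet] = [222594, 147264, 127184]
r5 m[φ2→wind] = [5, 1, 7]
r5 m[φ3→wet] = [1, 4, 9]
r5 m[φ4→cld] = [6, 7, 8]
r5 m[φ5→cld] = [2, 1, 6]
r5 m[φ6→cld] = [2, 2, 7]
r5 m[wind→φ0] = [300, 68, 385]
r5 m[wind→φ1] = [9730, 1602, 22974]
r5 m[wind→φ2] = [116760, 108936, 180510]
r5 m[wet→φ1] = [1, 4, 9]
r5 m[wet→φ3] = [1557, 1052, 1012]
r5 m[cld→φ0] = [24, 14, 336]
r5 m[cld→φ4] = [6076, 1526, 56238]
r5 m[cld→φ5] = [18228, 10682, 74984]
r5 m[cld→φ6] = [18228, 5341, 64272]
r6 m[φ0→wind] = [1946, 1602, 3282]
r6 m[φ0→cld] = [6177, 3459, 5237]
r6 m[φ1→wind] = [60, 68, 55]
r6 m[φ1→wet] = [222594, 147264, 127184]
r6 m[φ2→wind] = [5, 1, 7]
r6 m[φ3→wet] = [1, 4, 9]
r6 m[φ4→cld] = [6, 7, 8]
r6 m[φ5→cld] = [2, 1, 6]
r6 m[φ6→cld] = [2, 2, 7]
r6 m[wind→φ0] = [300, 68, 385]
r6 m[wind→φ1] = [9730, 1602, 22974]
r6 m[wind→φ2] = [116760, 108936, 180510]
r6 m[wet→φ1] = [1, 4, 9]
r6 m[wet→φ3] = [222594, 147264, 127184]
r6 m[cld→φ0] = [24, 14, 336]
r6 m[cld→φ4] = [24708, 6918, 219954]
r6 m[cld→φ5] = [74124, 48426, 293272]
r6 m[cld→φ6] = [74124, 24213, 251376]
r7 m[φ0→wind] = [1946, 1602, 3282]
r7 m[φ0→cld] = [6177, 3459, 5237]
r7 m[φ1→wind] = [60, 68, 55]
r7 m[φ1→wet] = [222594, 147264, 127184]
r7 m[φ2→wind] = [5, 1, 7]
r7 m[φ3→wet] = [1, 4, 9]
r7 m[φ4→cld] = [6, 7, 8]
r7 m[φ5→cld] = [2, 1, 6]
r7 m[φ6→cld] = [2, 2, 7]
r7 m[wind→φ0] = [300, 68, 385]
r7 m[wind→φ1] = [9730, 1602, 22974]
r7 m[wind→φ2] = [116760, 108936, 180510]
r7 m[wet→φ1] = [1, 4, 9]
r7 m[wet→φ3] = [222594, 147264, 127184]
r7 m[cld→φ0] = [24, 14, 336]
r7 m[cld→φ4] = [24708, 6918, 219954]
r7 m[cld→φ5] = [74124, 48426, 293272]
r7 m[cld→φ6] = [74124, 24213, 251376]
fixed point reached at round 7
b[cld] = ⊗ incoming = [148248, 48426, 1759632]

b[cld] = [148248, 48426, 1759632]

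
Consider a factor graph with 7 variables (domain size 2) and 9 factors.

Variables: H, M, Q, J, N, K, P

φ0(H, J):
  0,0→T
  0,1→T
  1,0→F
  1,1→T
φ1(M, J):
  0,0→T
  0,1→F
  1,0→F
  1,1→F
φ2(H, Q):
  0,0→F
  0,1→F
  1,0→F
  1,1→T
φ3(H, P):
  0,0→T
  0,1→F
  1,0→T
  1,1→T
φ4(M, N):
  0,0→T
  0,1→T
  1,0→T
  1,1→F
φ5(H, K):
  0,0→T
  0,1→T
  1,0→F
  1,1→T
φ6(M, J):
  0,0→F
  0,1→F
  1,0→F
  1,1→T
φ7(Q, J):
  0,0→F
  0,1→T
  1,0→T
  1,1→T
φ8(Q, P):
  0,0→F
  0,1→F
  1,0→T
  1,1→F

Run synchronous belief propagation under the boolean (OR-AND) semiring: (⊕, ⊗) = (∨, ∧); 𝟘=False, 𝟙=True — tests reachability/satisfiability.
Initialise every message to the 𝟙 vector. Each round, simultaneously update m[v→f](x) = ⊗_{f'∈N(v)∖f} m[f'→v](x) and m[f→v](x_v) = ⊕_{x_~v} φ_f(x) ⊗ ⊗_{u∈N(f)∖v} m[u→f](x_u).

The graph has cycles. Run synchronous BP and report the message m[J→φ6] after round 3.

message @ round 3 = [T, F]

init: all messages = 𝟙 over 2 values
r1 m[φ0→H] = [T, T]
r1 m[φ0→J] = [T, T]
r1 m[φ1→M] = [T, F]
r1 m[φ1→J] = [T, F]
r1 m[φ2→H] = [F, T]
r1 m[φ2→Q] = [F, T]
r1 m[φ3→H] = [T, T]
r1 m[φ3→P] = [T, T]
r1 m[φ4→M] = [T, T]
r1 m[φ4→N] = [T, T]
r1 m[φ5→H] = [T, T]
r1 m[φ5→K] = [T, T]
r1 m[φ6→M] = [F, T]
r1 m[φ6→J] = [F, T]
r1 m[φ7→Q] = [T, T]
r1 m[φ7→J] = [T, T]
r1 m[φ8→Q] = [F, T]
r1 m[φ8→P] = [T, F]
r1 m[H→φ0] = [T, T]
r1 m[H→φ2] = [T, T]
r1 m[H→φ3] = [T, T]
r1 m[H→φ5] = [T, T]
r1 m[M→φ1] = [T, T]
r1 m[M→φ4] = [T, T]
r1 m[M→φ6] = [T, T]
r1 m[Q→φ2] = [T, T]
r1 m[Q→φ7] = [T, T]
r1 m[Q→φ8] = [T, T]
r1 m[J→φ0] = [T, T]
r1 m[J→φ1] = [T, T]
r1 m[J→φ6] = [T, T]
r1 m[J→φ7] = [T, T]
r1 m[N→φ4] = [T, T]
r1 m[K→φ5] = [T, T]
r1 m[P→φ3] = [T, T]
r1 m[P→φ8] = [T, T]
r2 m[φ0→H] = [T, T]
r2 m[φ0→J] = [T, T]
r2 m[φ1→M] = [T, F]
r2 m[φ1→J] = [T, F]
r2 m[φ2→H] = [F, T]
r2 m[φ2→Q] = [F, T]
r2 m[φ3→H] = [T, T]
r2 m[φ3→P] = [T, T]
r2 m[φ4→M] = [T, T]
r2 m[φ4→N] = [T, T]
r2 m[φ5→H] = [T, T]
r2 m[φ5→K] = [T, T]
r2 m[φ6→M] = [F, T]
r2 m[φ6→J] = [F, T]
r2 m[φ7→Q] = [T, T]
r2 m[φ7→J] = [T, T]
r2 m[φ8→Q] = [F, T]
r2 m[φ8→P] = [T, F]
r2 m[H→φ0] = [F, T]
r2 m[H→φ2] = [T, T]
r2 m[H→φ3] = [F, T]
r2 m[H→φ5] = [F, T]
r2 m[M→φ1] = [F, T]
r2 m[M→φ4] = [F, F]
r2 m[M→φ6] = [T, F]
r2 m[Q→φ2] = [F, T]
r2 m[Q→φ7] = [F, T]
r2 m[Q→φ8] = [F, T]
r2 m[J→φ0] = [F, F]
r2 m[J→φ1] = [F, T]
r2 m[J→φ6] = [T, F]
r2 m[J→φ7] = [F, F]
r2 m[N→φ4] = [T, T]
r2 m[K→φ5] = [T, T]
r2 m[P→φ3] = [T, F]
r2 m[P→φ8] = [T, T]
r3 m[φ0→H] = [F, F]
r3 m[φ0→J] = [F, T]
r3 m[φ1→M] = [F, F]
r3 m[φ1→J] = [F, F]
r3 m[φ2→H] = [F, T]
r3 m[φ2→Q] = [F, T]
r3 m[φ3→H] = [T, T]
r3 m[φ3→P] = [T, T]
r3 m[φ4→M] = [T, T]
r3 m[φ4→N] = [F, F]
r3 m[φ5→H] = [T, T]
r3 m[φ5→K] = [F, T]
r3 m[φ6→M] = [F, F]
r3 m[φ6→J] = [F, F]
r3 m[φ7→Q] = [F, F]
r3 m[φ7→J] = [T, T]
r3 m[φ8→Q] = [F, T]
r3 m[φ8→P] = [T, F]
r3 m[H→φ0] = [F, T]
r3 m[H→φ2] = [T, T]
r3 m[H→φ3] = [F, T]
r3 m[H→φ5] = [F, T]
r3 m[M→φ1] = [F, T]
r3 m[M→φ4] = [F, F]
r3 m[M→φ6] = [T, F]
r3 m[Q→φ2] = [F, T]
r3 m[Q→φ7] = [F, T]
r3 m[Q→φ8] = [F, T]
r3 m[J→φ0] = [F, F]
r3 m[J→φ1] = [F, T]
r3 m[J→φ6] = [T, F]
r3 m[J→φ7] = [F, F]
r3 m[N→φ4] = [T, T]
r3 m[K→φ5] = [T, T]
r3 m[P→φ3] = [T, F]
r3 m[P→φ8] = [T, T]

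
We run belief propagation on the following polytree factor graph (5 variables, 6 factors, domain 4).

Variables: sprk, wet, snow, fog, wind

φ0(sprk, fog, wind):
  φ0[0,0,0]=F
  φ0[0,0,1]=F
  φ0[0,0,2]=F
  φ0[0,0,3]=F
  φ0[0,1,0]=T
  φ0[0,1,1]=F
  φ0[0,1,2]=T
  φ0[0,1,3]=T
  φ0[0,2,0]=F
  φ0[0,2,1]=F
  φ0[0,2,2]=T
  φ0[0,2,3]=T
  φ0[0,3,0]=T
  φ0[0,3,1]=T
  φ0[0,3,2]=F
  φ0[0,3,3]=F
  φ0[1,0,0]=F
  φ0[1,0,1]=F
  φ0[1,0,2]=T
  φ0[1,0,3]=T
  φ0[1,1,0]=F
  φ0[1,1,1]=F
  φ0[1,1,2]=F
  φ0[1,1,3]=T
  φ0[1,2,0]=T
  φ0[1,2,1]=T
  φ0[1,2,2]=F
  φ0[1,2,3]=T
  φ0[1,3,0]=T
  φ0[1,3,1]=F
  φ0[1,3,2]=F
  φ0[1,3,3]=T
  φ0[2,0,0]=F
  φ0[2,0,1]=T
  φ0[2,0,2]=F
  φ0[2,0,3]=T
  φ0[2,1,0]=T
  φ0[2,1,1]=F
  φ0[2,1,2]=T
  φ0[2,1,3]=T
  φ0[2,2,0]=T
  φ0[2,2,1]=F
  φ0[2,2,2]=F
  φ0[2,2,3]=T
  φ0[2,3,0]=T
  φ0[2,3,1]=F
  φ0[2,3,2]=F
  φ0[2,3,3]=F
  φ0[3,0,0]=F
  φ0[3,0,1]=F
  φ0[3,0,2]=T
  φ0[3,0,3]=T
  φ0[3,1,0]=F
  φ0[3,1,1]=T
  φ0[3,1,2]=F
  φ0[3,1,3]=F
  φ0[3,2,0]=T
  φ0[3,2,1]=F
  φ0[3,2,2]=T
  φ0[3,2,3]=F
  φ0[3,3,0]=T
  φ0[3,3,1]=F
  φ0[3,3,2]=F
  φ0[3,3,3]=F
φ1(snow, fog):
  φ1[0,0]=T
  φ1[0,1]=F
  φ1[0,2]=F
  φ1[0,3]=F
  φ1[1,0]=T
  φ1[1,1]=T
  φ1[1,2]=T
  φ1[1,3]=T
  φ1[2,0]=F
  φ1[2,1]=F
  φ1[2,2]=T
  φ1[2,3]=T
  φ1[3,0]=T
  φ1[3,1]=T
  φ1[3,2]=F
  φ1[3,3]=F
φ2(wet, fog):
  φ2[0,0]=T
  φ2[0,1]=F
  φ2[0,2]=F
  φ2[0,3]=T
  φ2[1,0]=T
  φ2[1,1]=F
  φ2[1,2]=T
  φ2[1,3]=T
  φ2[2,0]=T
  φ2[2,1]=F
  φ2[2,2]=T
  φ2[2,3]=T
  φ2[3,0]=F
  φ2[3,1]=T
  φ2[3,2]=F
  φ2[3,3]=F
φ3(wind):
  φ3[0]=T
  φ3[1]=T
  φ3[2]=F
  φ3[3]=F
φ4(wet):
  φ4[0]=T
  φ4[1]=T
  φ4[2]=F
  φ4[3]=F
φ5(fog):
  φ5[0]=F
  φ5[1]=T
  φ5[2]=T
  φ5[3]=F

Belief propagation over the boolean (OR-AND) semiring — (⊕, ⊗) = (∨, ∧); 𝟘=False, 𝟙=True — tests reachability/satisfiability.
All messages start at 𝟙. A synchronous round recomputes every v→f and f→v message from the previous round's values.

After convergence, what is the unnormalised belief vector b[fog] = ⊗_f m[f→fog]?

b[fog] = [F, F, T, F]

init: all messages = 𝟙 over 4 values
r1 m[φ0→sprk] = [T, T, T, T]
r1 m[φ0→fog] = [T, T, T, T]
r1 m[φ0→wind] = [T, T, T, T]
r1 m[φ1→snow] = [T, T, T, T]
r1 m[φ1→fog] = [T, T, T, T]
r1 m[φ2→wet] = [T, T, T, T]
r1 m[φ2→fog] = [T, T, T, T]
r1 m[φ3→wind] = [T, T, F, F]
r1 m[φ4→wet] = [T, T, F, F]
r1 m[φ5→fog] = [F, T, T, F]
r1 m[sprk→φ0] = [T, T, T, T]
r1 m[wet→φ2] = [T, T, T, T]
r1 m[wet→φ4] = [T, T, T, T]
r1 m[snow→φ1] = [T, T, T, T]
r1 m[fog→φ0] = [T, T, T, T]
r1 m[fog→φ1] = [T, T, T, T]
r1 m[fog→φ2] = [T, T, T, T]
r1 m[fog→φ5] = [T, T, T, T]
r1 m[wind→φ0] = [T, T, T, T]
r1 m[wind→φ3] = [T, T, T, T]
r2 m[φ0→sprk] = [T, T, T, T]
r2 m[φ0→fog] = [T, T, T, T]
r2 m[φ0→wind] = [T, T, T, T]
r2 m[φ1→snow] = [T, T, T, T]
r2 m[φ1→fog] = [T, T, T, T]
r2 m[φ2→wet] = [T, T, T, T]
r2 m[φ2→fog] = [T, T, T, T]
r2 m[φ3→wind] = [T, T, F, F]
r2 m[φ4→wet] = [T, T, F, F]
r2 m[φ5→fog] = [F, T, T, F]
r2 m[sprk→φ0] = [T, T, T, T]
r2 m[wet→φ2] = [T, T, F, F]
r2 m[wet→φ4] = [T, T, T, T]
r2 m[snow→φ1] = [T, T, T, T]
r2 m[fog→φ0] = [F, T, T, F]
r2 m[fog→φ1] = [F, T, T, F]
r2 m[fog→φ2] = [F, T, T, F]
r2 m[fog→φ5] = [T, T, T, T]
r2 m[wind→φ0] = [T, T, F, F]
r2 m[wind→φ3] = [T, T, T, T]
r3 m[φ0→sprk] = [T, T, T, T]
r3 m[φ0→fog] = [T, T, T, T]
r3 m[φ0→wind] = [T, T, T, T]
r3 m[φ1→snow] = [F, T, T, T]
r3 m[φ1→fog] = [T, T, T, T]
r3 m[φ2→wet] = [F, T, T, T]
r3 m[φ2→fog] = [T, F, T, T]
r3 m[φ3→wind] = [T, T, F, F]
r3 m[φ4→wet] = [T, T, F, F]
r3 m[φ5→fog] = [F, T, T, F]
r3 m[sprk→φ0] = [T, T, T, T]
r3 m[wet→φ2] = [T, T, F, F]
r3 m[wet→φ4] = [T, T, T, T]
r3 m[snow→φ1] = [T, T, T, T]
r3 m[fog→φ0] = [F, T, T, F]
r3 m[fog→φ1] = [F, T, T, F]
r3 m[fog→φ2] = [F, T, T, F]
r3 m[fog→φ5] = [T, T, T, T]
r3 m[wind→φ0] = [T, T, F, F]
r3 m[wind→φ3] = [T, T, T, T]
r4 m[φ0→sprk] = [T, T, T, T]
r4 m[φ0→fog] = [T, T, T, T]
r4 m[φ0→wind] = [T, T, T, T]
r4 m[φ1→snow] = [F, T, T, T]
r4 m[φ1→fog] = [T, T, T, T]
r4 m[φ2→wet] = [F, T, T, T]
r4 m[φ2→fog] = [T, F, T, T]
r4 m[φ3→wind] = [T, T, F, F]
r4 m[φ4→wet] = [T, T, F, F]
r4 m[φ5→fog] = [F, T, T, F]
r4 m[sprk→φ0] = [T, T, T, T]
r4 m[wet→φ2] = [T, T, F, F]
r4 m[wet→φ4] = [F, T, T, T]
r4 m[snow→φ1] = [T, T, T, T]
r4 m[fog→φ0] = [F, F, T, F]
r4 m[fog→φ1] = [F, F, T, F]
r4 m[fog→φ2] = [F, T, T, F]
r4 m[fog→φ5] = [T, F, T, T]
r4 m[wind→φ0] = [T, T, F, F]
r4 m[wind→φ3] = [T, T, T, T]
r5 m[φ0→sprk] = [F, T, T, T]
r5 m[φ0→fog] = [T, T, T, T]
r5 m[φ0→wind] = [T, T, T, T]
r5 m[φ1→snow] = [F, T, T, F]
r5 m[φ1→fog] = [T, T, T, T]
r5 m[φ2→wet] = [F, T, T, T]
r5 m[φ2→fog] = [T, F, T, T]
r5 m[φ3→wind] = [T, T, F, F]
r5 m[φ4→wet] = [T, T, F, F]
r5 m[φ5→fog] = [F, T, T, F]
r5 m[sprk→φ0] = [T, T, T, T]
r5 m[wet→φ2] = [T, T, F, F]
r5 m[wet→φ4] = [F, T, T, T]
r5 m[snow→φ1] = [T, T, T, T]
r5 m[fog→φ0] = [F, F, T, F]
r5 m[fog→φ1] = [F, F, T, F]
r5 m[fog→φ2] = [F, T, T, F]
r5 m[fog→φ5] = [T, F, T, T]
r5 m[wind→φ0] = [T, T, F, F]
r5 m[wind→φ3] = [T, T, T, T]
r6 m[φ0→sprk] = [F, T, T, T]
r6 m[φ0→fog] = [T, T, T, T]
r6 m[φ0→wind] = [T, T, T, T]
r6 m[φ1→snow] = [F, T, T, F]
r6 m[φ1→fog] = [T, T, T, T]
r6 m[φ2→wet] = [F, T, T, T]
r6 m[φ2→fog] = [T, F, T, T]
r6 m[φ3→wind] = [T, T, F, F]
r6 m[φ4→wet] = [T, T, F, F]
r6 m[φ5→fog] = [F, T, T, F]
r6 m[sprk→φ0] = [T, T, T, T]
r6 m[wet→φ2] = [T, T, F, F]
r6 m[wet→φ4] = [F, T, T, T]
r6 m[snow→φ1] = [T, T, T, T]
r6 m[fog→φ0] = [F, F, T, F]
r6 m[fog→φ1] = [F, F, T, F]
r6 m[fog→φ2] = [F, T, T, F]
r6 m[fog→φ5] = [T, F, T, T]
r6 m[wind→φ0] = [T, T, F, F]
r6 m[wind→φ3] = [T, T, T, T]
fixed point reached at round 6
b[fog] = ⊗ incoming = [F, F, T, F]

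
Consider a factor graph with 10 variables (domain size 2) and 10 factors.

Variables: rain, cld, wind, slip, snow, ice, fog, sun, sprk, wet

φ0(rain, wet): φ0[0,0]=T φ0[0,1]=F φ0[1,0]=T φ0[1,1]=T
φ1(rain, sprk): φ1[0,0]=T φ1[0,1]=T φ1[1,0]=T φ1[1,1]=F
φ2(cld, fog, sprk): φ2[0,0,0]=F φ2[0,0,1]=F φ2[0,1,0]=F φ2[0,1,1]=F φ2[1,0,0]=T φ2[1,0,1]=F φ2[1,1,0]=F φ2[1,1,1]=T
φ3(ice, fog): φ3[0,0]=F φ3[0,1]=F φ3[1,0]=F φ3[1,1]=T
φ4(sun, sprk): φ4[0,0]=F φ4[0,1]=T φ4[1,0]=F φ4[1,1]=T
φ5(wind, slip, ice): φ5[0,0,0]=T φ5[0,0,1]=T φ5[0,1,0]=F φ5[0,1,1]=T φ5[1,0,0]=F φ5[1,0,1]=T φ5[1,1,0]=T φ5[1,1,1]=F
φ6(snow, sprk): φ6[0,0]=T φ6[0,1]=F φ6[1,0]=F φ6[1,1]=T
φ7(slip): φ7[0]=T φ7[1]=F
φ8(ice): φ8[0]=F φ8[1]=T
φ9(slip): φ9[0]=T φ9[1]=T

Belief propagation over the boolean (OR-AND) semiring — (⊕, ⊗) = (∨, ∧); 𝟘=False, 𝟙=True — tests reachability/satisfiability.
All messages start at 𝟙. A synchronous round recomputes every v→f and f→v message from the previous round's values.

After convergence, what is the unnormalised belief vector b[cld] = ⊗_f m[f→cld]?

b[cld] = [F, T]

init: all messages = 𝟙 over 2 values
r1 m[φ0→rain] = [T, T]
r1 m[φ0→wet] = [T, T]
r1 m[φ1→rain] = [T, T]
r1 m[φ1→sprk] = [T, T]
r1 m[φ2→cld] = [F, T]
r1 m[φ2→fog] = [T, T]
r1 m[φ2→sprk] = [T, T]
r1 m[φ3→ice] = [F, T]
r1 m[φ3→fog] = [F, T]
r1 m[φ4→sun] = [T, T]
r1 m[φ4→sprk] = [F, T]
r1 m[φ5→wind] = [T, T]
r1 m[φ5→slip] = [T, T]
r1 m[φ5→ice] = [T, T]
r1 m[φ6→snow] = [T, T]
r1 m[φ6→sprk] = [T, T]
r1 m[φ7→slip] = [T, F]
r1 m[φ8→ice] = [F, T]
r1 m[φ9→slip] = [T, T]
r1 m[rain→φ0] = [T, T]
r1 m[rain→φ1] = [T, T]
r1 m[cld→φ2] = [T, T]
r1 m[wind→φ5] = [T, T]
r1 m[slip→φ5] = [T, T]
r1 m[slip→φ7] = [T, T]
r1 m[slip→φ9] = [T, T]
r1 m[snow→φ6] = [T, T]
r1 m[ice→φ3] = [T, T]
r1 m[ice→φ5] = [T, T]
r1 m[ice→φ8] = [T, T]
r1 m[fog→φ2] = [T, T]
r1 m[fog→φ3] = [T, T]
r1 m[sun→φ4] = [T, T]
r1 m[sprk→φ1] = [T, T]
r1 m[sprk→φ2] = [T, T]
r1 m[sprk→φ4] = [T, T]
r1 m[sprk→φ6] = [T, T]
r1 m[wet→φ0] = [T, T]
r2 m[φ0→rain] = [T, T]
r2 m[φ0→wet] = [T, T]
r2 m[φ1→rain] = [T, T]
r2 m[φ1→sprk] = [T, T]
r2 m[φ2→cld] = [F, T]
r2 m[φ2→fog] = [T, T]
r2 m[φ2→sprk] = [T, T]
r2 m[φ3→ice] = [F, T]
r2 m[φ3→fog] = [F, T]
r2 m[φ4→sun] = [T, T]
r2 m[φ4→sprk] = [F, T]
r2 m[φ5→wind] = [T, T]
r2 m[φ5→slip] = [T, T]
r2 m[φ5→ice] = [T, T]
r2 m[φ6→snow] = [T, T]
r2 m[φ6→sprk] = [T, T]
r2 m[φ7→slip] = [T, F]
r2 m[φ8→ice] = [F, T]
r2 m[φ9→slip] = [T, T]
r2 m[rain→φ0] = [T, T]
r2 m[rain→φ1] = [T, T]
r2 m[cld→φ2] = [T, T]
r2 m[wind→φ5] = [T, T]
r2 m[slip→φ5] = [T, F]
r2 m[slip→φ7] = [T, T]
r2 m[slip→φ9] = [T, F]
r2 m[snow→φ6] = [T, T]
r2 m[ice→φ3] = [F, T]
r2 m[ice→φ5] = [F, T]
r2 m[ice→φ8] = [F, T]
r2 m[fog→φ2] = [F, T]
r2 m[fog→φ3] = [T, T]
r2 m[sun→φ4] = [T, T]
r2 m[sprk→φ1] = [F, T]
r2 m[sprk→φ2] = [F, T]
r2 m[sprk→φ4] = [T, T]
r2 m[sprk→φ6] = [F, T]
r2 m[wet→φ0] = [T, T]
r3 m[φ0→rain] = [T, T]
r3 m[φ0→wet] = [T, T]
r3 m[φ1→rain] = [T, F]
r3 m[φ1→sprk] = [T, T]
r3 m[φ2→cld] = [F, T]
r3 m[φ2→fog] = [F, T]
r3 m[φ2→sprk] = [F, T]
r3 m[φ3→ice] = [F, T]
r3 m[φ3→fog] = [F, T]
r3 m[φ4→sun] = [T, T]
r3 m[φ4→sprk] = [F, T]
r3 m[φ5→wind] = [T, T]
r3 m[φ5→slip] = [T, T]
r3 m[φ5→ice] = [T, T]
r3 m[φ6→snow] = [F, T]
r3 m[φ6→sprk] = [T, T]
r3 m[φ7→slip] = [T, F]
r3 m[φ8→ice] = [F, T]
r3 m[φ9→slip] = [T, T]
r3 m[rain→φ0] = [T, T]
r3 m[rain→φ1] = [T, T]
r3 m[cld→φ2] = [T, T]
r3 m[wind→φ5] = [T, T]
r3 m[slip→φ5] = [T, F]
r3 m[slip→φ7] = [T, T]
r3 m[slip→φ9] = [T, F]
r3 m[snow→φ6] = [T, T]
r3 m[ice→φ3] = [F, T]
r3 m[ice→φ5] = [F, T]
r3 m[ice→φ8] = [F, T]
r3 m[fog→φ2] = [F, T]
r3 m[fog→φ3] = [T, T]
r3 m[sun→φ4] = [T, T]
r3 m[sprk→φ1] = [F, T]
r3 m[sprk→φ2] = [F, T]
r3 m[sprk→φ4] = [T, T]
r3 m[sprk→φ6] = [F, T]
r3 m[wet→φ0] = [T, T]
r4 m[φ0→rain] = [T, T]
r4 m[φ0→wet] = [T, T]
r4 m[φ1→rain] = [T, F]
r4 m[φ1→sprk] = [T, T]
r4 m[φ2→cld] = [F, T]
r4 m[φ2→fog] = [F, T]
r4 m[φ2→sprk] = [F, T]
r4 m[φ3→ice] = [F, T]
r4 m[φ3→fog] = [F, T]
r4 m[φ4→sun] = [T, T]
r4 m[φ4→sprk] = [F, T]
r4 m[φ5→wind] = [T, T]
r4 m[φ5→slip] = [T, T]
r4 m[φ5→ice] = [T, T]
r4 m[φ6→snow] = [F, T]
r4 m[φ6→sprk] = [T, T]
r4 m[φ7→slip] = [T, F]
r4 m[φ8→ice] = [F, T]
r4 m[φ9→slip] = [T, T]
r4 m[rain→φ0] = [T, F]
r4 m[rain→φ1] = [T, T]
r4 m[cld→φ2] = [T, T]
r4 m[wind→φ5] = [T, T]
r4 m[slip→φ5] = [T, F]
r4 m[slip→φ7] = [T, T]
r4 m[slip→φ9] = [T, F]
r4 m[snow→φ6] = [T, T]
r4 m[ice→φ3] = [F, T]
r4 m[ice→φ5] = [F, T]
r4 m[ice→φ8] = [F, T]
r4 m[fog→φ2] = [F, T]
r4 m[fog→φ3] = [F, T]
r4 m[sun→φ4] = [T, T]
r4 m[sprk→φ1] = [F, T]
r4 m[sprk→φ2] = [F, T]
r4 m[sprk→φ4] = [F, T]
r4 m[sprk→φ6] = [F, T]
r4 m[wet→φ0] = [T, T]
r5 m[φ0→rain] = [T, T]
r5 m[φ0→wet] = [T, F]
r5 m[φ1→rain] = [T, F]
r5 m[φ1→sprk] = [T, T]
r5 m[φ2→cld] = [F, T]
r5 m[φ2→fog] = [F, T]
r5 m[φ2→sprk] = [F, T]
r5 m[φ3→ice] = [F, T]
r5 m[φ3→fog] = [F, T]
r5 m[φ4→sun] = [T, T]
r5 m[φ4→sprk] = [F, T]
r5 m[φ5→wind] = [T, T]
r5 m[φ5→slip] = [T, T]
r5 m[φ5→ice] = [T, T]
r5 m[φ6→snow] = [F, T]
r5 m[φ6→sprk] = [T, T]
r5 m[φ7→slip] = [T, F]
r5 m[φ8→ice] = [F, T]
r5 m[φ9→slip] = [T, T]
r5 m[rain→φ0] = [T, F]
r5 m[rain→φ1] = [T, T]
r5 m[cld→φ2] = [T, T]
r5 m[wind→φ5] = [T, T]
r5 m[slip→φ5] = [T, F]
r5 m[slip→φ7] = [T, T]
r5 m[slip→φ9] = [T, F]
r5 m[snow→φ6] = [T, T]
r5 m[ice→φ3] = [F, T]
r5 m[ice→φ5] = [F, T]
r5 m[ice→φ8] = [F, T]
r5 m[fog→φ2] = [F, T]
r5 m[fog→φ3] = [F, T]
r5 m[sun→φ4] = [T, T]
r5 m[sprk→φ1] = [F, T]
r5 m[sprk→φ2] = [F, T]
r5 m[sprk→φ4] = [F, T]
r5 m[sprk→φ6] = [F, T]
r5 m[wet→φ0] = [T, T]
r6 m[φ0→rain] = [T, T]
r6 m[φ0→wet] = [T, F]
r6 m[φ1→rain] = [T, F]
r6 m[φ1→sprk] = [T, T]
r6 m[φ2→cld] = [F, T]
r6 m[φ2→fog] = [F, T]
r6 m[φ2→sprk] = [F, T]
r6 m[φ3→ice] = [F, T]
r6 m[φ3→fog] = [F, T]
r6 m[φ4→sun] = [T, T]
r6 m[φ4→sprk] = [F, T]
r6 m[φ5→wind] = [T, T]
r6 m[φ5→slip] = [T, T]
r6 m[φ5→ice] = [T, T]
r6 m[φ6→snow] = [F, T]
r6 m[φ6→sprk] = [T, T]
r6 m[φ7→slip] = [T, F]
r6 m[φ8→ice] = [F, T]
r6 m[φ9→slip] = [T, T]
r6 m[rain→φ0] = [T, F]
r6 m[rain→φ1] = [T, T]
r6 m[cld→φ2] = [T, T]
r6 m[wind→φ5] = [T, T]
r6 m[slip→φ5] = [T, F]
r6 m[slip→φ7] = [T, T]
r6 m[slip→φ9] = [T, F]
r6 m[snow→φ6] = [T, T]
r6 m[ice→φ3] = [F, T]
r6 m[ice→φ5] = [F, T]
r6 m[ice→φ8] = [F, T]
r6 m[fog→φ2] = [F, T]
r6 m[fog→φ3] = [F, T]
r6 m[sun→φ4] = [T, T]
r6 m[sprk→φ1] = [F, T]
r6 m[sprk→φ2] = [F, T]
r6 m[sprk→φ4] = [F, T]
r6 m[sprk→φ6] = [F, T]
r6 m[wet→φ0] = [T, T]
fixed point reached at round 6
b[cld] = ⊗ incoming = [F, T]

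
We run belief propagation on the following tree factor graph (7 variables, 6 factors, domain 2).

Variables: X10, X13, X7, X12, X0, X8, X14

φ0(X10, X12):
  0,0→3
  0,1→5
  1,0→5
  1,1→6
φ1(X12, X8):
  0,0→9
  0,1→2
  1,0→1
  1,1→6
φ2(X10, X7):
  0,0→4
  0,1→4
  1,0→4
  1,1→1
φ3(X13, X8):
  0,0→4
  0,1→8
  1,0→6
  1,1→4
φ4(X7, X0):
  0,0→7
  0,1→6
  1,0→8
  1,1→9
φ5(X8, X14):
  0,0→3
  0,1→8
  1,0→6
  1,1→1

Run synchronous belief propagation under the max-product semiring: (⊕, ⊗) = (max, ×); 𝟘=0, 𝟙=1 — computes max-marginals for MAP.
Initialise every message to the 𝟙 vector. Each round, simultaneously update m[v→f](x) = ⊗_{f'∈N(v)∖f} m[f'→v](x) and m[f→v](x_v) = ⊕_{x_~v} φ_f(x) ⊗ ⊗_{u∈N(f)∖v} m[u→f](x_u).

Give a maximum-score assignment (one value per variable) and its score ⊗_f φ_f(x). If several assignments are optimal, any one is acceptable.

assignment: (X10=1, X13=1, X7=0, X12=0, X0=0, X8=0, X14=1); score = 60480

init: all messages = 𝟙 over 2 values
r1 m[φ0→X10] = [5, 6]
r1 m[φ0→X12] = [5, 6]
r1 m[φ1→X12] = [9, 6]
r1 m[φ1→X8] = [9, 6]
r1 m[φ2→X10] = [4, 4]
r1 m[φ2→X7] = [4, 4]
r1 m[φ3→X13] = [8, 6]
r1 m[φ3→X8] = [6, 8]
r1 m[φ4→X7] = [7, 9]
r1 m[φ4→X0] = [8, 9]
r1 m[φ5→X8] = [8, 6]
r1 m[φ5→X14] = [6, 8]
r1 m[X10→φ0] = [1, 1]
r1 m[X10→φ2] = [1, 1]
r1 m[X13→φ3] = [1, 1]
r1 m[X7→φ2] = [1, 1]
r1 m[X7→φ4] = [1, 1]
r1 m[X12→φ0] = [1, 1]
r1 m[X12→φ1] = [1, 1]
r1 m[X0→φ4] = [1, 1]
r1 m[X8→φ1] = [1, 1]
r1 m[X8→φ3] = [1, 1]
r1 m[X8→φ5] = [1, 1]
r1 m[X14→φ5] = [1, 1]
r2 m[φ0→X10] = [5, 6]
r2 m[φ0→X12] = [5, 6]
r2 m[φ1→X12] = [9, 6]
r2 m[φ1→X8] = [9, 6]
r2 m[φ2→X10] = [4, 4]
r2 m[φ2→X7] = [4, 4]
r2 m[φ3→X13] = [8, 6]
r2 m[φ3→X8] = [6, 8]
r2 m[φ4→X7] = [7, 9]
r2 m[φ4→X0] = [8, 9]
r2 m[φ5→X8] = [8, 6]
r2 m[φ5→X14] = [6, 8]
r2 m[X10→φ0] = [4, 4]
r2 m[X10→φ2] = [5, 6]
r2 m[X13→φ3] = [1, 1]
r2 m[X7→φ2] = [7, 9]
r2 m[X7→φ4] = [4, 4]
r2 m[X12→φ0] = [9, 6]
r2 m[X12→φ1] = [5, 6]
r2 m[X0→φ4] = [1, 1]
r2 m[X8→φ1] = [48, 48]
r2 m[X8→φ3] = [72, 36]
r2 m[X8→φ5] = [54, 48]
r2 m[X14→φ5] = [1, 1]
r3 m[φ0→X10] = [30, 45]
r3 m[φ0→X12] = [20, 24]
r3 m[φ1→X12] = [432, 288]
r3 m[φ1→X8] = [45, 36]
r3 m[φ2→X10] = [36, 28]
r3 m[φ2→X7] = [24, 20]
r3 m[φ3→X13] = [288, 432]
r3 m[φ3→X8] = [6, 8]
r3 m[φ4→X7] = [7, 9]
r3 m[φ4→X0] = [32, 36]
r3 m[φ5→X8] = [8, 6]
r3 m[φ5→X14] = [288, 432]
r3 m[X10→φ0] = [4, 4]
r3 m[X10→φ2] = [5, 6]
r3 m[X13→φ3] = [1, 1]
r3 m[X7→φ2] = [7, 9]
r3 m[X7→φ4] = [4, 4]
r3 m[X12→φ0] = [9, 6]
r3 m[X12→φ1] = [5, 6]
r3 m[X0→φ4] = [1, 1]
r3 m[X8→φ1] = [48, 48]
r3 m[X8→φ3] = [72, 36]
r3 m[X8→φ5] = [54, 48]
r3 m[X14→φ5] = [1, 1]
r4 m[φ0→X10] = [30, 45]
r4 m[φ0→X12] = [20, 24]
r4 m[φ1→X12] = [432, 288]
r4 m[φ1→X8] = [45, 36]
r4 m[φ2→X10] = [36, 28]
r4 m[φ2→X7] = [24, 20]
r4 m[φ3→X13] = [288, 432]
r4 m[φ3→X8] = [6, 8]
r4 m[φ4→X7] = [7, 9]
r4 m[φ4→X0] = [32, 36]
r4 m[φ5→X8] = [8, 6]
r4 m[φ5→X14] = [288, 432]
r4 m[X10→φ0] = [36, 28]
r4 m[X10→φ2] = [30, 45]
r4 m[X13→φ3] = [1, 1]
r4 m[X7→φ2] = [7, 9]
r4 m[X7→φ4] = [24, 20]
r4 m[X12→φ0] = [432, 288]
r4 m[X12→φ1] = [20, 24]
r4 m[X0→φ4] = [1, 1]
r4 m[X8→φ1] = [48, 48]
r4 m[X8→φ3] = [360, 216]
r4 m[X8→φ5] = [270, 288]
r4 m[X14→φ5] = [1, 1]
r5 m[φ0→X10] = [1440, 2160]
r5 m[φ0→X12] = [140, 180]
r5 m[φ1→X12] = [432, 288]
r5 m[φ1→X8] = [180, 144]
r5 m[φ2→X10] = [36, 28]
r5 m[φ2→X7] = [180, 120]
r5 m[φ3→X13] = [1728, 2160]
r5 m[φ3→X8] = [6, 8]
r5 m[φ4→X7] = [7, 9]
r5 m[φ4→X0] = [168, 180]
r5 m[φ5→X8] = [8, 6]
r5 m[φ5→X14] = [1728, 2160]
r5 m[X10→φ0] = [36, 28]
r5 m[X10→φ2] = [30, 45]
r5 m[X13→φ3] = [1, 1]
r5 m[X7→φ2] = [7, 9]
r5 m[X7→φ4] = [24, 20]
r5 m[X12→φ0] = [432, 288]
r5 m[X12→φ1] = [20, 24]
r5 m[X0→φ4] = [1, 1]
r5 m[X8→φ1] = [48, 48]
r5 m[X8→φ3] = [360, 216]
r5 m[X8→φ5] = [270, 288]
r5 m[X14→φ5] = [1, 1]
r6 m[φ0→X10] = [1440, 2160]
r6 m[φ0→X12] = [140, 180]
r6 m[φ1→X12] = [432, 288]
r6 m[φ1→X8] = [180, 144]
r6 m[φ2→X10] = [36, 28]
r6 m[φ2→X7] = [180, 120]
r6 m[φ3→X13] = [1728, 2160]
r6 m[φ3→X8] = [6, 8]
r6 m[φ4→X7] = [7, 9]
r6 m[φ4→X0] = [168, 180]
r6 m[φ5→X8] = [8, 6]
r6 m[φ5→X14] = [1728, 2160]
r6 m[X10→φ0] = [36, 28]
r6 m[X10→φ2] = [1440, 2160]
r6 m[X13→φ3] = [1, 1]
r6 m[X7→φ2] = [7, 9]
r6 m[X7→φ4] = [180, 120]
r6 m[X12→φ0] = [432, 288]
r6 m[X12→φ1] = [140, 180]
r6 m[X0→φ4] = [1, 1]
r6 m[X8→φ1] = [48, 48]
r6 m[X8→φ3] = [1440, 864]
r6 m[X8→φ5] = [1080, 1152]
r6 m[X14→φ5] = [1, 1]
r7 m[φ0→X10] = [1440, 2160]
r7 m[φ0→X12] = [140, 180]
r7 m[φ1→X12] = [432, 288]
r7 m[φ1→X8] = [1260, 1080]
r7 m[φ2→X10] = [36, 28]
r7 m[φ2→X7] = [8640, 5760]
r7 m[φ3→X13] = [6912, 8640]
r7 m[φ3→X8] = [6, 8]
r7 m[φ4→X7] = [7, 9]
r7 m[φ4→X0] = [1260, 1080]
r7 m[φ5→X8] = [8, 6]
r7 m[φ5→X14] = [6912, 8640]
r7 m[X10→φ0] = [36, 28]
r7 m[X10→φ2] = [1440, 2160]
r7 m[X13→φ3] = [1, 1]
r7 m[X7→φ2] = [7, 9]
r7 m[X7→φ4] = [180, 120]
r7 m[X12→φ0] = [432, 288]
r7 m[X12→φ1] = [140, 180]
r7 m[X0→φ4] = [1, 1]
r7 m[X8→φ1] = [48, 48]
r7 m[X8→φ3] = [1440, 864]
r7 m[X8→φ5] = [1080, 1152]
r7 m[X14→φ5] = [1, 1]
r8 m[φ0→X10] = [1440, 2160]
r8 m[φ0→X12] = [140, 180]
r8 m[φ1→X12] = [432, 288]
r8 m[φ1→X8] = [1260, 1080]
r8 m[φ2→X10] = [36, 28]
r8 m[φ2→X7] = [8640, 5760]
r8 m[φ3→X13] = [6912, 8640]
r8 m[φ3→X8] = [6, 8]
r8 m[φ4→X7] = [7, 9]
r8 m[φ4→X0] = [1260, 1080]
r8 m[φ5→X8] = [8, 6]
r8 m[φ5→X14] = [6912, 8640]
r8 m[X10→φ0] = [36, 28]
r8 m[X10→φ2] = [1440, 2160]
r8 m[X13→φ3] = [1, 1]
r8 m[X7→φ2] = [7, 9]
r8 m[X7→φ4] = [8640, 5760]
r8 m[X12→φ0] = [432, 288]
r8 m[X12→φ1] = [140, 180]
r8 m[X0→φ4] = [1, 1]
r8 m[X8→φ1] = [48, 48]
r8 m[X8→φ3] = [10080, 6480]
r8 m[X8→φ5] = [7560, 8640]
r8 m[X14→φ5] = [1, 1]
r9 m[φ0→X10] = [1440, 2160]
r9 m[φ0→X12] = [140, 180]
r9 m[φ1→X12] = [432, 288]
r9 m[φ1→X8] = [1260, 1080]
r9 m[φ2→X10] = [36, 28]
r9 m[φ2→X7] = [8640, 5760]
r9 m[φ3→X13] = [51840, 60480]
r9 m[φ3→X8] = [6, 8]
r9 m[φ4→X7] = [7, 9]
r9 m[φ4→X0] = [60480, 51840]
r9 m[φ5→X8] = [8, 6]
r9 m[φ5→X14] = [51840, 60480]
r9 m[X10→φ0] = [36, 28]
r9 m[X10→φ2] = [1440, 2160]
r9 m[X13→φ3] = [1, 1]
r9 m[X7→φ2] = [7, 9]
r9 m[X7→φ4] = [8640, 5760]
r9 m[X12→φ0] = [432, 288]
r9 m[X12→φ1] = [140, 180]
r9 m[X0→φ4] = [1, 1]
r9 m[X8→φ1] = [48, 48]
r9 m[X8→φ3] = [10080, 6480]
r9 m[X8→φ5] = [7560, 8640]
r9 m[X14→φ5] = [1, 1]
r10 m[φ0→X10] = [1440, 2160]
r10 m[φ0→X12] = [140, 180]
r10 m[φ1→X12] = [432, 288]
r10 m[φ1→X8] = [1260, 1080]
r10 m[φ2→X10] = [36, 28]
r10 m[φ2→X7] = [8640, 5760]
r10 m[φ3→X13] = [51840, 60480]
r10 m[φ3→X8] = [6, 8]
r10 m[φ4→X7] = [7, 9]
r10 m[φ4→X0] = [60480, 51840]
r10 m[φ5→X8] = [8, 6]
r10 m[φ5→X14] = [51840, 60480]
r10 m[X10→φ0] = [36, 28]
r10 m[X10→φ2] = [1440, 2160]
r10 m[X13→φ3] = [1, 1]
r10 m[X7→φ2] = [7, 9]
r10 m[X7→φ4] = [8640, 5760]
r10 m[X12→φ0] = [432, 288]
r10 m[X12→φ1] = [140, 180]
r10 m[X0→φ4] = [1, 1]
r10 m[X8→φ1] = [48, 48]
r10 m[X8→φ3] = [10080, 6480]
r10 m[X8→φ5] = [7560, 8640]
r10 m[X14→φ5] = [1, 1]
fixed point reached at round 10
traceback from X10: (X10=1, X13=1, X7=0, X12=0, X0=0, X8=0, X14=1), score=60480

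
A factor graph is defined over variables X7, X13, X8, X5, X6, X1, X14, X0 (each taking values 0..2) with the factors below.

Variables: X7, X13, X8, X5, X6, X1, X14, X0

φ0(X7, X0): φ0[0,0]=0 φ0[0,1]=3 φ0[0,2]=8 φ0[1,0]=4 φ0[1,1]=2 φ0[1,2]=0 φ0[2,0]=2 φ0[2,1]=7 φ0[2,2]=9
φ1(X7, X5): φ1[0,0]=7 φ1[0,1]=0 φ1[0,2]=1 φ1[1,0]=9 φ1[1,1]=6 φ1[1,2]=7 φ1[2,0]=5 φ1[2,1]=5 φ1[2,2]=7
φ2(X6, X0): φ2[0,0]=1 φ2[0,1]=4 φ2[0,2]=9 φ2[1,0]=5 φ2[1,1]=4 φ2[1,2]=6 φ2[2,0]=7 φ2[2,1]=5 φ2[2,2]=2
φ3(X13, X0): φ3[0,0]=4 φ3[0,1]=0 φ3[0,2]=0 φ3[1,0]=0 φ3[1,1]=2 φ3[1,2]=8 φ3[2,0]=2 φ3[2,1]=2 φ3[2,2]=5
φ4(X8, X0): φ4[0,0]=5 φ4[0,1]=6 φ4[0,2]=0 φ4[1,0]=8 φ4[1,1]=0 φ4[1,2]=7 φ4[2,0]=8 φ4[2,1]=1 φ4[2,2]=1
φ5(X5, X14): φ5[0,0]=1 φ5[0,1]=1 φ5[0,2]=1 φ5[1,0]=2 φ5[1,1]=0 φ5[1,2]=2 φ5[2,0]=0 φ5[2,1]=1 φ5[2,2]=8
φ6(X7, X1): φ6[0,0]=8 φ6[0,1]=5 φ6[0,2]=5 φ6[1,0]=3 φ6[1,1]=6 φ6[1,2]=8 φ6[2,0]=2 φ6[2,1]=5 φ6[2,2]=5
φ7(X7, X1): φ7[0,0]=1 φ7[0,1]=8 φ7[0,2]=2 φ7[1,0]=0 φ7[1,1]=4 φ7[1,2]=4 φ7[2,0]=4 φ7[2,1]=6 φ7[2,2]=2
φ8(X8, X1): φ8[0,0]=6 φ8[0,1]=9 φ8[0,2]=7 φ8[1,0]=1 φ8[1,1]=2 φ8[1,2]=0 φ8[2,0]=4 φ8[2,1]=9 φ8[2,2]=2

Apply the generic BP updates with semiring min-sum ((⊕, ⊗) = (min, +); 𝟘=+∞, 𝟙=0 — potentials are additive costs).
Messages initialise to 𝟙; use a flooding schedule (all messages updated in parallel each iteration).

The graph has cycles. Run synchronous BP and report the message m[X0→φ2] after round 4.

message @ round 4 = [14, 9, 12]

init: all messages = 𝟙 over 3 values
r1 m[φ0→X7] = [0, 0, 2]
r1 m[φ0→X0] = [0, 2, 0]
r1 m[φ1→X7] = [0, 6, 5]
r1 m[φ1→X5] = [5, 0, 1]
r1 m[φ2→X6] = [1, 4, 2]
r1 m[φ2→X0] = [1, 4, 2]
r1 m[φ3→X13] = [0, 0, 2]
r1 m[φ3→X0] = [0, 0, 0]
r1 m[φ4→X8] = [0, 0, 1]
r1 m[φ4→X0] = [5, 0, 0]
r1 m[φ5→X5] = [1, 0, 0]
r1 m[φ5→X14] = [0, 0, 1]
r1 m[φ6→X7] = [5, 3, 2]
r1 m[φ6→X1] = [2, 5, 5]
r1 m[φ7→X7] = [1, 0, 2]
r1 m[φ7→X1] = [0, 4, 2]
r1 m[φ8→X8] = [6, 0, 2]
r1 m[φ8→X1] = [1, 2, 0]
r1 m[X7→φ0] = [0, 0, 0]
r1 m[X7→φ1] = [0, 0, 0]
r1 m[X7→φ6] = [0, 0, 0]
r1 m[X7→φ7] = [0, 0, 0]
r1 m[X13→φ3] = [0, 0, 0]
r1 m[X8→φ4] = [0, 0, 0]
r1 m[X8→φ8] = [0, 0, 0]
r1 m[X5→φ1] = [0, 0, 0]
r1 m[X5→φ5] = [0, 0, 0]
r1 m[X6→φ2] = [0, 0, 0]
r1 m[X1→φ6] = [0, 0, 0]
r1 m[X1→φ7] = [0, 0, 0]
r1 m[X1→φ8] = [0, 0, 0]
r1 m[X14→φ5] = [0, 0, 0]
r1 m[X0→φ0] = [0, 0, 0]
r1 m[X0→φ2] = [0, 0, 0]
r1 m[X0→φ3] = [0, 0, 0]
r1 m[X0→φ4] = [0, 0, 0]
r2 m[φ0→X7] = [0, 0, 2]
r2 m[φ0→X0] = [0, 2, 0]
r2 m[φ1→X7] = [0, 6, 5]
r2 m[φ1→X5] = [5, 0, 1]
r2 m[φ2→X6] = [1, 4, 2]
r2 m[φ2→X0] = [1, 4, 2]
r2 m[φ3→X13] = [0, 0, 2]
r2 m[φ3→X0] = [0, 0, 0]
r2 m[φ4→X8] = [0, 0, 1]
r2 m[φ4→X0] = [5, 0, 0]
r2 m[φ5→X5] = [1, 0, 0]
r2 m[φ5→X14] = [0, 0, 1]
r2 m[φ6→X7] = [5, 3, 2]
r2 m[φ6→X1] = [2, 5, 5]
r2 m[φ7→X7] = [1, 0, 2]
r2 m[φ7→X1] = [0, 4, 2]
r2 m[φ8→X8] = [6, 0, 2]
r2 m[φ8→X1] = [1, 2, 0]
r2 m[X7→φ0] = [6, 9, 9]
r2 m[X7→φ1] = [6, 3, 6]
r2 m[X7→φ6] = [1, 6, 9]
r2 m[X7→φ7] = [5, 9, 9]
r2 m[X13→φ3] = [0, 0, 0]
r2 m[X8→φ4] = [6, 0, 2]
r2 m[X8→φ8] = [0, 0, 1]
r2 m[X5→φ1] = [1, 0, 0]
r2 m[X5→φ5] = [5, 0, 1]
r2 m[X6→φ2] = [0, 0, 0]
r2 m[X1→φ6] = [1, 6, 2]
r2 m[X1→φ7] = [3, 7, 5]
r2 m[X1→φ8] = [2, 9, 7]
r2 m[X14→φ5] = [0, 0, 0]
r2 m[X0→φ0] = [6, 4, 2]
r2 m[X0→φ2] = [5, 2, 0]
r2 m[X0→φ3] = [6, 6, 2]
r2 m[X0→φ4] = [1, 6, 2]
r3 m[φ0→X7] = [6, 2, 8]
r3 m[φ0→X0] = [6, 9, 9]
r3 m[φ1→X7] = [0, 6, 5]
r3 m[φ1→X5] = [11, 6, 7]
r3 m[φ2→X6] = [6, 6, 2]
r3 m[φ2→X0] = [1, 4, 2]
r3 m[φ3→X13] = [2, 6, 7]
r3 m[φ3→X0] = [0, 0, 0]
r3 m[φ4→X8] = [2, 6, 3]
r3 m[φ4→X0] = [8, 0, 3]
r3 m[φ5→X5] = [1, 0, 0]
r3 m[φ5→X14] = [1, 0, 2]
r3 m[φ6→X7] = [7, 4, 3]
r3 m[φ6→X1] = [9, 6, 6]
r3 m[φ7→X7] = [4, 3, 7]
r3 m[φ7→X1] = [6, 13, 7]
r3 m[φ8→X8] = [8, 3, 6]
r3 m[φ8→X1] = [1, 2, 0]
r3 m[X7→φ0] = [6, 9, 9]
r3 m[X7→φ1] = [6, 3, 6]
r3 m[X7→φ6] = [1, 6, 9]
r3 m[X7→φ7] = [5, 9, 9]
r3 m[X13→φ3] = [0, 0, 0]
r3 m[X8→φ4] = [6, 0, 2]
r3 m[X8→φ8] = [0, 0, 1]
r3 m[X5→φ1] = [1, 0, 0]
r3 m[X5→φ5] = [5, 0, 1]
r3 m[X6→φ2] = [0, 0, 0]
r3 m[X1→φ6] = [1, 6, 2]
r3 m[X1→φ7] = [3, 7, 5]
r3 m[X1→φ8] = [2, 9, 7]
r3 m[X14→φ5] = [0, 0, 0]
r3 m[X0→φ0] = [6, 4, 2]
r3 m[X0→φ2] = [5, 2, 0]
r3 m[X0→φ3] = [6, 6, 2]
r3 m[X0→φ4] = [1, 6, 2]
r4 m[φ0→X7] = [6, 2, 8]
r4 m[φ0→X0] = [6, 9, 9]
r4 m[φ1→X7] = [0, 6, 5]
r4 m[φ1→X5] = [11, 6, 7]
r4 m[φ2→X6] = [6, 6, 2]
r4 m[φ2→X0] = [1, 4, 2]
r4 m[φ3→X13] = [2, 6, 7]
r4 m[φ3→X0] = [0, 0, 0]
r4 m[φ4→X8] = [2, 6, 3]
r4 m[φ4→X0] = [8, 0, 3]
r4 m[φ5→X5] = [1, 0, 0]
r4 m[φ5→X14] = [1, 0, 2]
r4 m[φ6→X7] = [7, 4, 3]
r4 m[φ6→X1] = [9, 6, 6]
r4 m[φ7→X7] = [4, 3, 7]
r4 m[φ7→X1] = [6, 13, 7]
r4 m[φ8→X8] = [8, 3, 6]
r4 m[φ8→X1] = [1, 2, 0]
r4 m[X7→φ0] = [11, 13, 15]
r4 m[X7→φ1] = [17, 9, 18]
r4 m[X7→φ6] = [10, 11, 20]
r4 m[X7→φ7] = [13, 12, 16]
r4 m[X13→φ3] = [0, 0, 0]
r4 m[X8→φ4] = [8, 3, 6]
r4 m[X8→φ8] = [2, 6, 3]
r4 m[X5→φ1] = [1, 0, 0]
r4 m[X5→φ5] = [11, 6, 7]
r4 m[X6→φ2] = [0, 0, 0]
r4 m[X1→φ6] = [7, 15, 7]
r4 m[X1→φ7] = [10, 8, 6]
r4 m[X1→φ8] = [15, 19, 13]
r4 m[X14→φ5] = [0, 0, 0]
r4 m[X0→φ0] = [9, 4, 5]
r4 m[X0→φ2] = [14, 9, 12]
r4 m[X0→φ3] = [15, 13, 14]
r4 m[X0→φ4] = [7, 13, 11]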